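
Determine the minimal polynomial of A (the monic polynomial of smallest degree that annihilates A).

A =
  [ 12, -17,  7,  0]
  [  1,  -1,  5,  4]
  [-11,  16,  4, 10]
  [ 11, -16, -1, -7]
x^4 - 8*x^3 + 15*x^2

The characteristic polynomial is χ_A(x) = x^2*(x - 5)*(x - 3), so the eigenvalues are known. The minimal polynomial is
  m_A(x) = Π_λ (x − λ)^{k_λ}
where k_λ is the size of the *largest* Jordan block for λ (equivalently, the smallest k with (A − λI)^k v = 0 for every generalised eigenvector v of λ).

  λ = 0: largest Jordan block has size 2, contributing (x − 0)^2
  λ = 3: largest Jordan block has size 1, contributing (x − 3)
  λ = 5: largest Jordan block has size 1, contributing (x − 5)

So m_A(x) = x^2*(x - 5)*(x - 3) = x^4 - 8*x^3 + 15*x^2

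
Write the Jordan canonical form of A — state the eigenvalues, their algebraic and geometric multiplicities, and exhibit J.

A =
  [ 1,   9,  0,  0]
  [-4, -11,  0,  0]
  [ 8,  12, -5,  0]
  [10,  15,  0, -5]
J_2(-5) ⊕ J_1(-5) ⊕ J_1(-5)

The characteristic polynomial is
  det(x·I − A) = x^4 + 20*x^3 + 150*x^2 + 500*x + 625 = (x + 5)^4

Eigenvalues and multiplicities (the geometric multiplicity of λ is n − rank(A − λI), which equals the number of Jordan blocks for λ):
  λ = -5: algebraic multiplicity = 4, geometric multiplicity = 3

Determining the block sizes for each eigenvalue:
  λ = -5: 3 blocks summing to 4 forces exactly one block of size 2 and the rest size 1 → block sizes [2, 1, 1]

Assembling the blocks gives a Jordan form
J =
  [-5,  1,  0,  0]
  [ 0, -5,  0,  0]
  [ 0,  0, -5,  0]
  [ 0,  0,  0, -5]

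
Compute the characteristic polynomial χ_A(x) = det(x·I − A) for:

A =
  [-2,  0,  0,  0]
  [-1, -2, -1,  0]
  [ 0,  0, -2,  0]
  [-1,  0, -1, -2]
x^4 + 8*x^3 + 24*x^2 + 32*x + 16

Expanding det(x·I − A) (e.g. by cofactor expansion or by noting that A is similar to its Jordan form J, which has the same characteristic polynomial as A) gives
  χ_A(x) = x^4 + 8*x^3 + 24*x^2 + 32*x + 16
which factors as (x + 2)^4. The eigenvalues (with algebraic multiplicities) are λ = -2 with multiplicity 4.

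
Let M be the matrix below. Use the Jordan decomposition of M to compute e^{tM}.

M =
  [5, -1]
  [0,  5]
e^{tM} =
  [exp(5*t), -t*exp(5*t)]
  [0, exp(5*t)]

Strategy: write M = P · J · P⁻¹ where J is a Jordan canonical form, so e^{tM} = P · e^{tJ} · P⁻¹, and e^{tJ} can be computed block-by-block.

M has Jordan form
J =
  [5, 1]
  [0, 5]
(up to reordering of blocks).

Per-block formulas:
  For a 2×2 Jordan block J_2(5): exp(t · J_2(5)) = e^(5t)·(I + t·N), where N is the 2×2 nilpotent shift.

After assembling e^{tJ} and conjugating by P, we get:

e^{tM} =
  [exp(5*t), -t*exp(5*t)]
  [0, exp(5*t)]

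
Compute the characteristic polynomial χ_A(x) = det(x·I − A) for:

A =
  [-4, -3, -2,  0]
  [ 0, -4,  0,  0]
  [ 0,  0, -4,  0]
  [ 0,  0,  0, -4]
x^4 + 16*x^3 + 96*x^2 + 256*x + 256

Expanding det(x·I − A) (e.g. by cofactor expansion or by noting that A is similar to its Jordan form J, which has the same characteristic polynomial as A) gives
  χ_A(x) = x^4 + 16*x^3 + 96*x^2 + 256*x + 256
which factors as (x + 4)^4. The eigenvalues (with algebraic multiplicities) are λ = -4 with multiplicity 4.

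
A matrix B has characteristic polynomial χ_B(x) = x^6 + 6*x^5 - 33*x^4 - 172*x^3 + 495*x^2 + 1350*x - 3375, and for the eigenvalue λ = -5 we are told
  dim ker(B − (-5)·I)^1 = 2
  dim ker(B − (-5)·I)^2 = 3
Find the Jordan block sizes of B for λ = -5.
Block sizes for λ = -5: [2, 1]

From the dimensions of kernels of powers, the number of Jordan blocks of size at least j is d_j − d_{j−1} where d_j = dim ker(N^j) (with d_0 = 0). Computing the differences gives [2, 1].
The number of blocks of size exactly k is (#blocks of size ≥ k) − (#blocks of size ≥ k + 1), so the partition is: 1 block(s) of size 1, 1 block(s) of size 2.
In nonincreasing order the block sizes are [2, 1].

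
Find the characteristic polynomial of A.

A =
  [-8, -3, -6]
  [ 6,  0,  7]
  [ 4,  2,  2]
x^3 + 6*x^2 + 12*x + 8

Expanding det(x·I − A) (e.g. by cofactor expansion or by noting that A is similar to its Jordan form J, which has the same characteristic polynomial as A) gives
  χ_A(x) = x^3 + 6*x^2 + 12*x + 8
which factors as (x + 2)^3. The eigenvalues (with algebraic multiplicities) are λ = -2 with multiplicity 3.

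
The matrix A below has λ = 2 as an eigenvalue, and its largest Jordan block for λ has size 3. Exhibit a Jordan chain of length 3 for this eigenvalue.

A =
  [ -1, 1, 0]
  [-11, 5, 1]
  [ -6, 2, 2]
A Jordan chain for λ = 2 of length 3:
v_1 = (-2, -6, -4)ᵀ
v_2 = (-3, -11, -6)ᵀ
v_3 = (1, 0, 0)ᵀ

Let N = A − (2)·I. We want v_3 with N^3 v_3 = 0 but N^2 v_3 ≠ 0; then v_{j-1} := N · v_j for j = 3, …, 2.

Pick v_3 = (1, 0, 0)ᵀ.
Then v_2 = N · v_3 = (-3, -11, -6)ᵀ.
Then v_1 = N · v_2 = (-2, -6, -4)ᵀ.

Sanity check: (A − (2)·I) v_1 = (0, 0, 0)ᵀ = 0. ✓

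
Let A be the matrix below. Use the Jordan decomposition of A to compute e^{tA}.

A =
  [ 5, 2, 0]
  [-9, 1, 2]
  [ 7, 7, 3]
e^{tA} =
  [-7*t^2*exp(3*t) + 2*t*exp(3*t) + exp(3*t), 2*t*exp(3*t), 2*t^2*exp(3*t)]
  [7*t^2*exp(3*t) - 9*t*exp(3*t), -2*t*exp(3*t) + exp(3*t), -2*t^2*exp(3*t) + 2*t*exp(3*t)]
  [-49*t^2*exp(3*t)/2 + 7*t*exp(3*t), 7*t*exp(3*t), 7*t^2*exp(3*t) + exp(3*t)]

Strategy: write A = P · J · P⁻¹ where J is a Jordan canonical form, so e^{tA} = P · e^{tJ} · P⁻¹, and e^{tJ} can be computed block-by-block.

A has Jordan form
J =
  [3, 1, 0]
  [0, 3, 1]
  [0, 0, 3]
(up to reordering of blocks).

Per-block formulas:
  For a 3×3 Jordan block J_3(3): exp(t · J_3(3)) = e^(3t)·(I + t·N + (t^2/2)·N^2), where N is the 3×3 nilpotent shift.

After assembling e^{tJ} and conjugating by P, we get:

e^{tA} =
  [-7*t^2*exp(3*t) + 2*t*exp(3*t) + exp(3*t), 2*t*exp(3*t), 2*t^2*exp(3*t)]
  [7*t^2*exp(3*t) - 9*t*exp(3*t), -2*t*exp(3*t) + exp(3*t), -2*t^2*exp(3*t) + 2*t*exp(3*t)]
  [-49*t^2*exp(3*t)/2 + 7*t*exp(3*t), 7*t*exp(3*t), 7*t^2*exp(3*t) + exp(3*t)]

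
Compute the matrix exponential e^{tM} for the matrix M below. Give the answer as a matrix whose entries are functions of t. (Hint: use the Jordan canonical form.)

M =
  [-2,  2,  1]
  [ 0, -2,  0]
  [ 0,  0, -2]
e^{tM} =
  [exp(-2*t), 2*t*exp(-2*t), t*exp(-2*t)]
  [0, exp(-2*t), 0]
  [0, 0, exp(-2*t)]

Strategy: write M = P · J · P⁻¹ where J is a Jordan canonical form, so e^{tM} = P · e^{tJ} · P⁻¹, and e^{tJ} can be computed block-by-block.

M has Jordan form
J =
  [-2,  1,  0]
  [ 0, -2,  0]
  [ 0,  0, -2]
(up to reordering of blocks).

Per-block formulas:
  For a 1×1 block at λ = -2: exp(t · [-2]) = [e^(-2t)].
  For a 2×2 Jordan block J_2(-2): exp(t · J_2(-2)) = e^(-2t)·(I + t·N), where N is the 2×2 nilpotent shift.

After assembling e^{tJ} and conjugating by P, we get:

e^{tM} =
  [exp(-2*t), 2*t*exp(-2*t), t*exp(-2*t)]
  [0, exp(-2*t), 0]
  [0, 0, exp(-2*t)]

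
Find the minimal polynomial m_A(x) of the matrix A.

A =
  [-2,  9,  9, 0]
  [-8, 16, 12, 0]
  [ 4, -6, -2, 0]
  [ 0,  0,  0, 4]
x^2 - 8*x + 16

The characteristic polynomial is χ_A(x) = (x - 4)^4, so the eigenvalues are known. The minimal polynomial is
  m_A(x) = Π_λ (x − λ)^{k_λ}
where k_λ is the size of the *largest* Jordan block for λ (equivalently, the smallest k with (A − λI)^k v = 0 for every generalised eigenvector v of λ).

  λ = 4: largest Jordan block has size 2, contributing (x − 4)^2

So m_A(x) = (x - 4)^2 = x^2 - 8*x + 16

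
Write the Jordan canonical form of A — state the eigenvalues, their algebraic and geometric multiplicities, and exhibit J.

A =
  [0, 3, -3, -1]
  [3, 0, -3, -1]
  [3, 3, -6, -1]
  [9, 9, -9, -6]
J_2(-3) ⊕ J_1(-3) ⊕ J_1(-3)

The characteristic polynomial is
  det(x·I − A) = x^4 + 12*x^3 + 54*x^2 + 108*x + 81 = (x + 3)^4

Eigenvalues and multiplicities (the geometric multiplicity of λ is n − rank(A − λI), which equals the number of Jordan blocks for λ):
  λ = -3: algebraic multiplicity = 4, geometric multiplicity = 3

Determining the block sizes for each eigenvalue:
  λ = -3: 3 blocks summing to 4 forces exactly one block of size 2 and the rest size 1 → block sizes [2, 1, 1]

Assembling the blocks gives a Jordan form
J =
  [-3,  1,  0,  0]
  [ 0, -3,  0,  0]
  [ 0,  0, -3,  0]
  [ 0,  0,  0, -3]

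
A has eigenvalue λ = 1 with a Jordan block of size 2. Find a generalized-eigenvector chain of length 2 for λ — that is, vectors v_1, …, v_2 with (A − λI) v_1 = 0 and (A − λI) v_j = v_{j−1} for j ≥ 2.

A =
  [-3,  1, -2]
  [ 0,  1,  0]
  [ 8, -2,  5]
A Jordan chain for λ = 1 of length 2:
v_1 = (-4, 0, 8)ᵀ
v_2 = (1, 0, 0)ᵀ

Let N = A − (1)·I. We want v_2 with N^2 v_2 = 0 but N^1 v_2 ≠ 0; then v_{j-1} := N · v_j for j = 2, …, 2.

Pick v_2 = (1, 0, 0)ᵀ.
Then v_1 = N · v_2 = (-4, 0, 8)ᵀ.

Sanity check: (A − (1)·I) v_1 = (0, 0, 0)ᵀ = 0. ✓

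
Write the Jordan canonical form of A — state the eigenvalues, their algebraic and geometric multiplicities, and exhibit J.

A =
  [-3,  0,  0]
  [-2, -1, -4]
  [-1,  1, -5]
J_2(-3) ⊕ J_1(-3)

The characteristic polynomial is
  det(x·I − A) = x^3 + 9*x^2 + 27*x + 27 = (x + 3)^3

Eigenvalues and multiplicities (the geometric multiplicity of λ is n − rank(A − λI), which equals the number of Jordan blocks for λ):
  λ = -3: algebraic multiplicity = 3, geometric multiplicity = 2

Determining the block sizes for each eigenvalue:
  λ = -3: 2 blocks summing to 3 forces exactly one block of size 2 and the rest size 1 → block sizes [2, 1]

Assembling the blocks gives a Jordan form
J =
  [-3,  1,  0]
  [ 0, -3,  0]
  [ 0,  0, -3]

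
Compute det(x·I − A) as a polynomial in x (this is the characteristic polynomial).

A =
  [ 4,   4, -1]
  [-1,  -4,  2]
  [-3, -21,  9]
x^3 - 9*x^2 + 27*x - 27

Expanding det(x·I − A) (e.g. by cofactor expansion or by noting that A is similar to its Jordan form J, which has the same characteristic polynomial as A) gives
  χ_A(x) = x^3 - 9*x^2 + 27*x - 27
which factors as (x - 3)^3. The eigenvalues (with algebraic multiplicities) are λ = 3 with multiplicity 3.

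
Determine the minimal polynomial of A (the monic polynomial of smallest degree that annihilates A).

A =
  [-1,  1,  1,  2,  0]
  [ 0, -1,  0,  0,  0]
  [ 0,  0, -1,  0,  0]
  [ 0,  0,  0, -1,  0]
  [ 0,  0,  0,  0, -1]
x^2 + 2*x + 1

The characteristic polynomial is χ_A(x) = (x + 1)^5, so the eigenvalues are known. The minimal polynomial is
  m_A(x) = Π_λ (x − λ)^{k_λ}
where k_λ is the size of the *largest* Jordan block for λ (equivalently, the smallest k with (A − λI)^k v = 0 for every generalised eigenvector v of λ).

  λ = -1: largest Jordan block has size 2, contributing (x + 1)^2

So m_A(x) = (x + 1)^2 = x^2 + 2*x + 1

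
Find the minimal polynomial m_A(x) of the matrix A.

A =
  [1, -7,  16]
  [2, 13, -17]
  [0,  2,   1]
x^3 - 15*x^2 + 75*x - 125

The characteristic polynomial is χ_A(x) = (x - 5)^3, so the eigenvalues are known. The minimal polynomial is
  m_A(x) = Π_λ (x − λ)^{k_λ}
where k_λ is the size of the *largest* Jordan block for λ (equivalently, the smallest k with (A − λI)^k v = 0 for every generalised eigenvector v of λ).

  λ = 5: largest Jordan block has size 3, contributing (x − 5)^3

So m_A(x) = (x - 5)^3 = x^3 - 15*x^2 + 75*x - 125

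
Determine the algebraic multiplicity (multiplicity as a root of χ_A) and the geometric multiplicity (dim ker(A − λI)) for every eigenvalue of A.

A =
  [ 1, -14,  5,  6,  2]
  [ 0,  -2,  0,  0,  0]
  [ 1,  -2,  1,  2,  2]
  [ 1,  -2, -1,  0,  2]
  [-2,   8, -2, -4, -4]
λ = -2: alg = 2, geom = 2; λ = 0: alg = 3, geom = 2

Step 1 — factor the characteristic polynomial to read off the algebraic multiplicities:
  χ_A(x) = x^3*(x + 2)^2

Step 2 — compute geometric multiplicities via the rank-nullity identity g(λ) = n − rank(A − λI):
  rank(A − (-2)·I) = 3, so dim ker(A − (-2)·I) = n − 3 = 2
  rank(A − (0)·I) = 3, so dim ker(A − (0)·I) = n − 3 = 2

Summary:
  λ = -2: algebraic multiplicity = 2, geometric multiplicity = 2
  λ = 0: algebraic multiplicity = 3, geometric multiplicity = 2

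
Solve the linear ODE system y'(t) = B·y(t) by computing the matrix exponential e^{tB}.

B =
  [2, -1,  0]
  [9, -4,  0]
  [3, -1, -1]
e^{tB} =
  [3*t*exp(-t) + exp(-t), -t*exp(-t), 0]
  [9*t*exp(-t), -3*t*exp(-t) + exp(-t), 0]
  [3*t*exp(-t), -t*exp(-t), exp(-t)]

Strategy: write B = P · J · P⁻¹ where J is a Jordan canonical form, so e^{tB} = P · e^{tJ} · P⁻¹, and e^{tJ} can be computed block-by-block.

B has Jordan form
J =
  [-1,  1,  0]
  [ 0, -1,  0]
  [ 0,  0, -1]
(up to reordering of blocks).

Per-block formulas:
  For a 2×2 Jordan block J_2(-1): exp(t · J_2(-1)) = e^(-1t)·(I + t·N), where N is the 2×2 nilpotent shift.
  For a 1×1 block at λ = -1: exp(t · [-1]) = [e^(-1t)].

After assembling e^{tJ} and conjugating by P, we get:

e^{tB} =
  [3*t*exp(-t) + exp(-t), -t*exp(-t), 0]
  [9*t*exp(-t), -3*t*exp(-t) + exp(-t), 0]
  [3*t*exp(-t), -t*exp(-t), exp(-t)]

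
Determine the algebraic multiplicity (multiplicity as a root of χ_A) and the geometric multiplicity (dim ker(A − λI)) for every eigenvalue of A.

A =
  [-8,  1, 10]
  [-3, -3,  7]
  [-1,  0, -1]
λ = -4: alg = 3, geom = 1

Step 1 — factor the characteristic polynomial to read off the algebraic multiplicities:
  χ_A(x) = (x + 4)^3

Step 2 — compute geometric multiplicities via the rank-nullity identity g(λ) = n − rank(A − λI):
  rank(A − (-4)·I) = 2, so dim ker(A − (-4)·I) = n − 2 = 1

Summary:
  λ = -4: algebraic multiplicity = 3, geometric multiplicity = 1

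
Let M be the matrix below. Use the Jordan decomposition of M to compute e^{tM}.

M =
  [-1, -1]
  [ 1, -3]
e^{tM} =
  [t*exp(-2*t) + exp(-2*t), -t*exp(-2*t)]
  [t*exp(-2*t), -t*exp(-2*t) + exp(-2*t)]

Strategy: write M = P · J · P⁻¹ where J is a Jordan canonical form, so e^{tM} = P · e^{tJ} · P⁻¹, and e^{tJ} can be computed block-by-block.

M has Jordan form
J =
  [-2,  1]
  [ 0, -2]
(up to reordering of blocks).

Per-block formulas:
  For a 2×2 Jordan block J_2(-2): exp(t · J_2(-2)) = e^(-2t)·(I + t·N), where N is the 2×2 nilpotent shift.

After assembling e^{tJ} and conjugating by P, we get:

e^{tM} =
  [t*exp(-2*t) + exp(-2*t), -t*exp(-2*t)]
  [t*exp(-2*t), -t*exp(-2*t) + exp(-2*t)]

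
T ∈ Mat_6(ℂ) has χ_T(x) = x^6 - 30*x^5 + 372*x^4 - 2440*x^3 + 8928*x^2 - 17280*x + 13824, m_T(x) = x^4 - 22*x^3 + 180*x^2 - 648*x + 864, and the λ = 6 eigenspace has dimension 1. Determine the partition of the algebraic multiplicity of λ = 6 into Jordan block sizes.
Block sizes for λ = 6: [3]

Step 1 — from the characteristic polynomial, algebraic multiplicity of λ = 6 is 3. From dim ker(T − (6)·I) = 1, there are exactly 1 Jordan blocks for λ = 6.
Step 2 — from the minimal polynomial, the factor (x − 6)^3 tells us the largest block for λ = 6 has size 3.
Step 3 — with total size 3, 1 blocks, and largest block 3, the block sizes (in nonincreasing order) are [3].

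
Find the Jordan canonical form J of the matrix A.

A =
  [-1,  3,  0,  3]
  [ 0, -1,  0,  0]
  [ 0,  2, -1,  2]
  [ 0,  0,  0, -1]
J_2(-1) ⊕ J_1(-1) ⊕ J_1(-1)

The characteristic polynomial is
  det(x·I − A) = x^4 + 4*x^3 + 6*x^2 + 4*x + 1 = (x + 1)^4

Eigenvalues and multiplicities (the geometric multiplicity of λ is n − rank(A − λI), which equals the number of Jordan blocks for λ):
  λ = -1: algebraic multiplicity = 4, geometric multiplicity = 3

Determining the block sizes for each eigenvalue:
  λ = -1: 3 blocks summing to 4 forces exactly one block of size 2 and the rest size 1 → block sizes [2, 1, 1]

Assembling the blocks gives a Jordan form
J =
  [-1,  1,  0,  0]
  [ 0, -1,  0,  0]
  [ 0,  0, -1,  0]
  [ 0,  0,  0, -1]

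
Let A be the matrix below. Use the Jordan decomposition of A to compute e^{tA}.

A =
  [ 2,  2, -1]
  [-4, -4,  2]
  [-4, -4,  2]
e^{tA} =
  [2*t + 1, 2*t, -t]
  [-4*t, 1 - 4*t, 2*t]
  [-4*t, -4*t, 2*t + 1]

Strategy: write A = P · J · P⁻¹ where J is a Jordan canonical form, so e^{tA} = P · e^{tJ} · P⁻¹, and e^{tJ} can be computed block-by-block.

A has Jordan form
J =
  [0, 1, 0]
  [0, 0, 0]
  [0, 0, 0]
(up to reordering of blocks).

Per-block formulas:
  For a 2×2 Jordan block J_2(0): exp(t · J_2(0)) = e^(0t)·(I + t·N), where N is the 2×2 nilpotent shift.
  For a 1×1 block at λ = 0: exp(t · [0]) = [e^(0t)].

After assembling e^{tJ} and conjugating by P, we get:

e^{tA} =
  [2*t + 1, 2*t, -t]
  [-4*t, 1 - 4*t, 2*t]
  [-4*t, -4*t, 2*t + 1]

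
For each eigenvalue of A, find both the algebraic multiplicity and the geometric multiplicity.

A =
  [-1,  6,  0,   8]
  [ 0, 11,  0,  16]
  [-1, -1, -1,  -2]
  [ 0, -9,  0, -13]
λ = -1: alg = 4, geom = 2

Step 1 — factor the characteristic polynomial to read off the algebraic multiplicities:
  χ_A(x) = (x + 1)^4

Step 2 — compute geometric multiplicities via the rank-nullity identity g(λ) = n − rank(A − λI):
  rank(A − (-1)·I) = 2, so dim ker(A − (-1)·I) = n − 2 = 2

Summary:
  λ = -1: algebraic multiplicity = 4, geometric multiplicity = 2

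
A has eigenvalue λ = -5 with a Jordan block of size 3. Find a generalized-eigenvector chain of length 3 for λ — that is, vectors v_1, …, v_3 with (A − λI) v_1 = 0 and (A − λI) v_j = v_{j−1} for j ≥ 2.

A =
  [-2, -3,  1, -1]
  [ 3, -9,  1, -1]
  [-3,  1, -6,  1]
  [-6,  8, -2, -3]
A Jordan chain for λ = -5 of length 3:
v_1 = (3, 0, -9, 0)ᵀ
v_2 = (3, 3, -3, -6)ᵀ
v_3 = (1, 0, 0, 0)ᵀ

Let N = A − (-5)·I. We want v_3 with N^3 v_3 = 0 but N^2 v_3 ≠ 0; then v_{j-1} := N · v_j for j = 3, …, 2.

Pick v_3 = (1, 0, 0, 0)ᵀ.
Then v_2 = N · v_3 = (3, 3, -3, -6)ᵀ.
Then v_1 = N · v_2 = (3, 0, -9, 0)ᵀ.

Sanity check: (A − (-5)·I) v_1 = (0, 0, 0, 0)ᵀ = 0. ✓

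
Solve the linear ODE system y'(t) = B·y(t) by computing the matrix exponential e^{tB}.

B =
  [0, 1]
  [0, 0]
e^{tB} =
  [1, t]
  [0, 1]

Strategy: write B = P · J · P⁻¹ where J is a Jordan canonical form, so e^{tB} = P · e^{tJ} · P⁻¹, and e^{tJ} can be computed block-by-block.

B has Jordan form
J =
  [0, 1]
  [0, 0]
(up to reordering of blocks).

Per-block formulas:
  For a 2×2 Jordan block J_2(0): exp(t · J_2(0)) = e^(0t)·(I + t·N), where N is the 2×2 nilpotent shift.

After assembling e^{tJ} and conjugating by P, we get:

e^{tB} =
  [1, t]
  [0, 1]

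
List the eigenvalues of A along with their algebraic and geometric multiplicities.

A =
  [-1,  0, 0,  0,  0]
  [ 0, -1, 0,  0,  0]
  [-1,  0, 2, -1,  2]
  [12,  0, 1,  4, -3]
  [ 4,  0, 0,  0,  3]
λ = -1: alg = 2, geom = 2; λ = 3: alg = 3, geom = 1

Step 1 — factor the characteristic polynomial to read off the algebraic multiplicities:
  χ_A(x) = (x - 3)^3*(x + 1)^2

Step 2 — compute geometric multiplicities via the rank-nullity identity g(λ) = n − rank(A − λI):
  rank(A − (-1)·I) = 3, so dim ker(A − (-1)·I) = n − 3 = 2
  rank(A − (3)·I) = 4, so dim ker(A − (3)·I) = n − 4 = 1

Summary:
  λ = -1: algebraic multiplicity = 2, geometric multiplicity = 2
  λ = 3: algebraic multiplicity = 3, geometric multiplicity = 1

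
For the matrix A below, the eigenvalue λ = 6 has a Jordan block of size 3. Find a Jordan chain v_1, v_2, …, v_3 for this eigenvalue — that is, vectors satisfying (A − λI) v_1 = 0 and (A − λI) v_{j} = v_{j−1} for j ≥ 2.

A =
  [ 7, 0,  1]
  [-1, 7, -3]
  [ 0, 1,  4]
A Jordan chain for λ = 6 of length 3:
v_1 = (1, -2, -1)ᵀ
v_2 = (1, -1, 0)ᵀ
v_3 = (1, 0, 0)ᵀ

Let N = A − (6)·I. We want v_3 with N^3 v_3 = 0 but N^2 v_3 ≠ 0; then v_{j-1} := N · v_j for j = 3, …, 2.

Pick v_3 = (1, 0, 0)ᵀ.
Then v_2 = N · v_3 = (1, -1, 0)ᵀ.
Then v_1 = N · v_2 = (1, -2, -1)ᵀ.

Sanity check: (A − (6)·I) v_1 = (0, 0, 0)ᵀ = 0. ✓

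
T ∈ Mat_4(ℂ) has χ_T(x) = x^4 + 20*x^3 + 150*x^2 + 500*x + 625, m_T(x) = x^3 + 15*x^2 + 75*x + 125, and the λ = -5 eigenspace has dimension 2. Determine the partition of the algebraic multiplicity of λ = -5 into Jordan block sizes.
Block sizes for λ = -5: [3, 1]

Step 1 — from the characteristic polynomial, algebraic multiplicity of λ = -5 is 4. From dim ker(T − (-5)·I) = 2, there are exactly 2 Jordan blocks for λ = -5.
Step 2 — from the minimal polynomial, the factor (x + 5)^3 tells us the largest block for λ = -5 has size 3.
Step 3 — with total size 4, 2 blocks, and largest block 3, the block sizes (in nonincreasing order) are [3, 1].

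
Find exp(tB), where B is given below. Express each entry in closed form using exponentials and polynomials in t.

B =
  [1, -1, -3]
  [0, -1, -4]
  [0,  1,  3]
e^{tB} =
  [exp(t), -t^2*exp(t)/2 - t*exp(t), -t^2*exp(t) - 3*t*exp(t)]
  [0, -2*t*exp(t) + exp(t), -4*t*exp(t)]
  [0, t*exp(t), 2*t*exp(t) + exp(t)]

Strategy: write B = P · J · P⁻¹ where J is a Jordan canonical form, so e^{tB} = P · e^{tJ} · P⁻¹, and e^{tJ} can be computed block-by-block.

B has Jordan form
J =
  [1, 1, 0]
  [0, 1, 1]
  [0, 0, 1]
(up to reordering of blocks).

Per-block formulas:
  For a 3×3 Jordan block J_3(1): exp(t · J_3(1)) = e^(1t)·(I + t·N + (t^2/2)·N^2), where N is the 3×3 nilpotent shift.

After assembling e^{tJ} and conjugating by P, we get:

e^{tB} =
  [exp(t), -t^2*exp(t)/2 - t*exp(t), -t^2*exp(t) - 3*t*exp(t)]
  [0, -2*t*exp(t) + exp(t), -4*t*exp(t)]
  [0, t*exp(t), 2*t*exp(t) + exp(t)]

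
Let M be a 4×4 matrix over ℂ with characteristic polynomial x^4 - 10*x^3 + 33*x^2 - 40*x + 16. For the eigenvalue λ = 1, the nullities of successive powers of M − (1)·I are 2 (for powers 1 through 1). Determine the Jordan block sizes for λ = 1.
Block sizes for λ = 1: [1, 1]

From the dimensions of kernels of powers, the number of Jordan blocks of size at least j is d_j − d_{j−1} where d_j = dim ker(N^j) (with d_0 = 0). Computing the differences gives [2].
The number of blocks of size exactly k is (#blocks of size ≥ k) − (#blocks of size ≥ k + 1), so the partition is: 2 block(s) of size 1.
In nonincreasing order the block sizes are [1, 1].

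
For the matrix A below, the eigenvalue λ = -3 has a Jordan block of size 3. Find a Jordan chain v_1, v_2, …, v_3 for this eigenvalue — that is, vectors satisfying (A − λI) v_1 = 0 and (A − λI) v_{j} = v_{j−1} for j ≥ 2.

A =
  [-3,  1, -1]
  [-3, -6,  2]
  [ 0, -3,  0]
A Jordan chain for λ = -3 of length 3:
v_1 = (-3, 9, 9)ᵀ
v_2 = (0, -3, 0)ᵀ
v_3 = (1, 0, 0)ᵀ

Let N = A − (-3)·I. We want v_3 with N^3 v_3 = 0 but N^2 v_3 ≠ 0; then v_{j-1} := N · v_j for j = 3, …, 2.

Pick v_3 = (1, 0, 0)ᵀ.
Then v_2 = N · v_3 = (0, -3, 0)ᵀ.
Then v_1 = N · v_2 = (-3, 9, 9)ᵀ.

Sanity check: (A − (-3)·I) v_1 = (0, 0, 0)ᵀ = 0. ✓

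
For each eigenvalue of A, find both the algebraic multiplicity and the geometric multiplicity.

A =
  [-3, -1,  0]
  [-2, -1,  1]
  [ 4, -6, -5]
λ = -3: alg = 3, geom = 1

Step 1 — factor the characteristic polynomial to read off the algebraic multiplicities:
  χ_A(x) = (x + 3)^3

Step 2 — compute geometric multiplicities via the rank-nullity identity g(λ) = n − rank(A − λI):
  rank(A − (-3)·I) = 2, so dim ker(A − (-3)·I) = n − 2 = 1

Summary:
  λ = -3: algebraic multiplicity = 3, geometric multiplicity = 1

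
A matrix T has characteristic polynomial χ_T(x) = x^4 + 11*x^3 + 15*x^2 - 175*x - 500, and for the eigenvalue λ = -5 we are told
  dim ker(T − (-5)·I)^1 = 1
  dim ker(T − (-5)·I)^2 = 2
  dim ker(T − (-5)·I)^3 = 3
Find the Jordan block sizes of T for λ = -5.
Block sizes for λ = -5: [3]

From the dimensions of kernels of powers, the number of Jordan blocks of size at least j is d_j − d_{j−1} where d_j = dim ker(N^j) (with d_0 = 0). Computing the differences gives [1, 1, 1].
The number of blocks of size exactly k is (#blocks of size ≥ k) − (#blocks of size ≥ k + 1), so the partition is: 1 block(s) of size 3.
In nonincreasing order the block sizes are [3].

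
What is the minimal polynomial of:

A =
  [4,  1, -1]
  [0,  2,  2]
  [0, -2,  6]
x^2 - 8*x + 16

The characteristic polynomial is χ_A(x) = (x - 4)^3, so the eigenvalues are known. The minimal polynomial is
  m_A(x) = Π_λ (x − λ)^{k_λ}
where k_λ is the size of the *largest* Jordan block for λ (equivalently, the smallest k with (A − λI)^k v = 0 for every generalised eigenvector v of λ).

  λ = 4: largest Jordan block has size 2, contributing (x − 4)^2

So m_A(x) = (x - 4)^2 = x^2 - 8*x + 16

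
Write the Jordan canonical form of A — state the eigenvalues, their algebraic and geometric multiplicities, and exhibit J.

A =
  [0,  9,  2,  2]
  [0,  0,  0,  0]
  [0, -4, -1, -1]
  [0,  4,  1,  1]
J_2(0) ⊕ J_2(0)

The characteristic polynomial is
  det(x·I − A) = x^4

Eigenvalues and multiplicities (the geometric multiplicity of λ is n − rank(A − λI), which equals the number of Jordan blocks for λ):
  λ = 0: algebraic multiplicity = 4, geometric multiplicity = 2

Determining the block sizes for each eigenvalue:
  λ = 0: with am = 4 and gm = 2, the partition is not yet determined (e.g. several partitions of 4 into 2 parts exist). Let N = A − (0)·I. Computing rank(N^1) = 2, rank(N^2) = 0; the number of blocks of size ≥ j is rank(N^{j−1}) − rank(N^j), giving [2, 2]. So we have 2 block(s) of size 2 → block sizes [2, 2]

Assembling the blocks gives a Jordan form
J =
  [0, 1, 0, 0]
  [0, 0, 0, 0]
  [0, 0, 0, 1]
  [0, 0, 0, 0]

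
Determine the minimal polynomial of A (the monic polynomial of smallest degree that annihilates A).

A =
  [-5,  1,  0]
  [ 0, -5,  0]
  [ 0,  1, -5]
x^2 + 10*x + 25

The characteristic polynomial is χ_A(x) = (x + 5)^3, so the eigenvalues are known. The minimal polynomial is
  m_A(x) = Π_λ (x − λ)^{k_λ}
where k_λ is the size of the *largest* Jordan block for λ (equivalently, the smallest k with (A − λI)^k v = 0 for every generalised eigenvector v of λ).

  λ = -5: largest Jordan block has size 2, contributing (x + 5)^2

So m_A(x) = (x + 5)^2 = x^2 + 10*x + 25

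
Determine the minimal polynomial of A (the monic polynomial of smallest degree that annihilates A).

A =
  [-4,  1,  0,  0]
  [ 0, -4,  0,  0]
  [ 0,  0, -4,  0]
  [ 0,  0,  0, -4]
x^2 + 8*x + 16

The characteristic polynomial is χ_A(x) = (x + 4)^4, so the eigenvalues are known. The minimal polynomial is
  m_A(x) = Π_λ (x − λ)^{k_λ}
where k_λ is the size of the *largest* Jordan block for λ (equivalently, the smallest k with (A − λI)^k v = 0 for every generalised eigenvector v of λ).

  λ = -4: largest Jordan block has size 2, contributing (x + 4)^2

So m_A(x) = (x + 4)^2 = x^2 + 8*x + 16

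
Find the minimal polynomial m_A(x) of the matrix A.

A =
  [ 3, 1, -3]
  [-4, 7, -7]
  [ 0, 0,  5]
x^3 - 15*x^2 + 75*x - 125

The characteristic polynomial is χ_A(x) = (x - 5)^3, so the eigenvalues are known. The minimal polynomial is
  m_A(x) = Π_λ (x − λ)^{k_λ}
where k_λ is the size of the *largest* Jordan block for λ (equivalently, the smallest k with (A − λI)^k v = 0 for every generalised eigenvector v of λ).

  λ = 5: largest Jordan block has size 3, contributing (x − 5)^3

So m_A(x) = (x - 5)^3 = x^3 - 15*x^2 + 75*x - 125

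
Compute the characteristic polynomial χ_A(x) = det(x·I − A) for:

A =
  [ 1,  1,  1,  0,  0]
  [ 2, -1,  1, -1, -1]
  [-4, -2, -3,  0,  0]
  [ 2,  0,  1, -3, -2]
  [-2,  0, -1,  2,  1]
x^5 + 5*x^4 + 10*x^3 + 10*x^2 + 5*x + 1

Expanding det(x·I − A) (e.g. by cofactor expansion or by noting that A is similar to its Jordan form J, which has the same characteristic polynomial as A) gives
  χ_A(x) = x^5 + 5*x^4 + 10*x^3 + 10*x^2 + 5*x + 1
which factors as (x + 1)^5. The eigenvalues (with algebraic multiplicities) are λ = -1 with multiplicity 5.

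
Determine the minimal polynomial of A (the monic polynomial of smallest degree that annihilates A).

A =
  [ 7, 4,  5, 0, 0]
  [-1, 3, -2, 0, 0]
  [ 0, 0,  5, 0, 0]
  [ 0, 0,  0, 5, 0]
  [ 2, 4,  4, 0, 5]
x^3 - 15*x^2 + 75*x - 125

The characteristic polynomial is χ_A(x) = (x - 5)^5, so the eigenvalues are known. The minimal polynomial is
  m_A(x) = Π_λ (x − λ)^{k_λ}
where k_λ is the size of the *largest* Jordan block for λ (equivalently, the smallest k with (A − λI)^k v = 0 for every generalised eigenvector v of λ).

  λ = 5: largest Jordan block has size 3, contributing (x − 5)^3

So m_A(x) = (x - 5)^3 = x^3 - 15*x^2 + 75*x - 125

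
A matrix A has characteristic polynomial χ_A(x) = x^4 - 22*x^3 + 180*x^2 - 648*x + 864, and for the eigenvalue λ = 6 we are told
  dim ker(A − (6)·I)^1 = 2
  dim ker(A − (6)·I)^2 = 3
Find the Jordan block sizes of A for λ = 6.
Block sizes for λ = 6: [2, 1]

From the dimensions of kernels of powers, the number of Jordan blocks of size at least j is d_j − d_{j−1} where d_j = dim ker(N^j) (with d_0 = 0). Computing the differences gives [2, 1].
The number of blocks of size exactly k is (#blocks of size ≥ k) − (#blocks of size ≥ k + 1), so the partition is: 1 block(s) of size 1, 1 block(s) of size 2.
In nonincreasing order the block sizes are [2, 1].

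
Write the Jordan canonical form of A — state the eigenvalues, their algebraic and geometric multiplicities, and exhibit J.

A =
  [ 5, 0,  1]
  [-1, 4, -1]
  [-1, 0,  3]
J_2(4) ⊕ J_1(4)

The characteristic polynomial is
  det(x·I − A) = x^3 - 12*x^2 + 48*x - 64 = (x - 4)^3

Eigenvalues and multiplicities (the geometric multiplicity of λ is n − rank(A − λI), which equals the number of Jordan blocks for λ):
  λ = 4: algebraic multiplicity = 3, geometric multiplicity = 2

Determining the block sizes for each eigenvalue:
  λ = 4: 2 blocks summing to 3 forces exactly one block of size 2 and the rest size 1 → block sizes [2, 1]

Assembling the blocks gives a Jordan form
J =
  [4, 1, 0]
  [0, 4, 0]
  [0, 0, 4]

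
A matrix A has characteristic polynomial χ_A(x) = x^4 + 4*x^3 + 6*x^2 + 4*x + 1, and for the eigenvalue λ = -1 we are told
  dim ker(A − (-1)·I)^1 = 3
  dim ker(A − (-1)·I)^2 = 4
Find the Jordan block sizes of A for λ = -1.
Block sizes for λ = -1: [2, 1, 1]

From the dimensions of kernels of powers, the number of Jordan blocks of size at least j is d_j − d_{j−1} where d_j = dim ker(N^j) (with d_0 = 0). Computing the differences gives [3, 1].
The number of blocks of size exactly k is (#blocks of size ≥ k) − (#blocks of size ≥ k + 1), so the partition is: 2 block(s) of size 1, 1 block(s) of size 2.
In nonincreasing order the block sizes are [2, 1, 1].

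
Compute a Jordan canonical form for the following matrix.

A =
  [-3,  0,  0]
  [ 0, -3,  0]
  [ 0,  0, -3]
J_1(-3) ⊕ J_1(-3) ⊕ J_1(-3)

The characteristic polynomial is
  det(x·I − A) = x^3 + 9*x^2 + 27*x + 27 = (x + 3)^3

Eigenvalues and multiplicities (the geometric multiplicity of λ is n − rank(A − λI), which equals the number of Jordan blocks for λ):
  λ = -3: algebraic multiplicity = 3, geometric multiplicity = 3

Determining the block sizes for each eigenvalue:
  λ = -3: gm = am = 3, so every block has size 1 → block sizes [1, 1, 1]

Assembling the blocks gives a Jordan form
J =
  [-3,  0,  0]
  [ 0, -3,  0]
  [ 0,  0, -3]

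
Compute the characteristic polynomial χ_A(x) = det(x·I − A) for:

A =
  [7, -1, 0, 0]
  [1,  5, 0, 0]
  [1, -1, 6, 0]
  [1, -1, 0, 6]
x^4 - 24*x^3 + 216*x^2 - 864*x + 1296

Expanding det(x·I − A) (e.g. by cofactor expansion or by noting that A is similar to its Jordan form J, which has the same characteristic polynomial as A) gives
  χ_A(x) = x^4 - 24*x^3 + 216*x^2 - 864*x + 1296
which factors as (x - 6)^4. The eigenvalues (with algebraic multiplicities) are λ = 6 with multiplicity 4.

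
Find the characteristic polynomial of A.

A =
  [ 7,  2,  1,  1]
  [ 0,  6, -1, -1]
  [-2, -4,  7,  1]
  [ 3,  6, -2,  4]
x^4 - 24*x^3 + 216*x^2 - 864*x + 1296

Expanding det(x·I − A) (e.g. by cofactor expansion or by noting that A is similar to its Jordan form J, which has the same characteristic polynomial as A) gives
  χ_A(x) = x^4 - 24*x^3 + 216*x^2 - 864*x + 1296
which factors as (x - 6)^4. The eigenvalues (with algebraic multiplicities) are λ = 6 with multiplicity 4.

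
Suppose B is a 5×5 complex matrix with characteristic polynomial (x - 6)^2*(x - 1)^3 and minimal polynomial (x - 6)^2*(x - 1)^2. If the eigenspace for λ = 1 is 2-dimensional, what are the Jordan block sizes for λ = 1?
Block sizes for λ = 1: [2, 1]

Step 1 — from the characteristic polynomial, algebraic multiplicity of λ = 1 is 3. From dim ker(B − (1)·I) = 2, there are exactly 2 Jordan blocks for λ = 1.
Step 2 — from the minimal polynomial, the factor (x − 1)^2 tells us the largest block for λ = 1 has size 2.
Step 3 — with total size 3, 2 blocks, and largest block 2, the block sizes (in nonincreasing order) are [2, 1].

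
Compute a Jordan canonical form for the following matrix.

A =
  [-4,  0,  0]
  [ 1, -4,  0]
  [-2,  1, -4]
J_3(-4)

The characteristic polynomial is
  det(x·I − A) = x^3 + 12*x^2 + 48*x + 64 = (x + 4)^3

Eigenvalues and multiplicities (the geometric multiplicity of λ is n − rank(A − λI), which equals the number of Jordan blocks for λ):
  λ = -4: algebraic multiplicity = 3, geometric multiplicity = 1

Determining the block sizes for each eigenvalue:
  λ = -4: one block (gm = 1), so the single block has size am = 3 → block sizes [3]

Assembling the blocks gives a Jordan form
J =
  [-4,  1,  0]
  [ 0, -4,  1]
  [ 0,  0, -4]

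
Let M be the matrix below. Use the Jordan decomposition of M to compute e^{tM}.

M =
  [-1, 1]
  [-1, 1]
e^{tM} =
  [1 - t, t]
  [-t, t + 1]

Strategy: write M = P · J · P⁻¹ where J is a Jordan canonical form, so e^{tM} = P · e^{tJ} · P⁻¹, and e^{tJ} can be computed block-by-block.

M has Jordan form
J =
  [0, 1]
  [0, 0]
(up to reordering of blocks).

Per-block formulas:
  For a 2×2 Jordan block J_2(0): exp(t · J_2(0)) = e^(0t)·(I + t·N), where N is the 2×2 nilpotent shift.

After assembling e^{tJ} and conjugating by P, we get:

e^{tM} =
  [1 - t, t]
  [-t, t + 1]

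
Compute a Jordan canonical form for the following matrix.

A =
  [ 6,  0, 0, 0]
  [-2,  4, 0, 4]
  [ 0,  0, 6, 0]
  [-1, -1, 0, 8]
J_2(6) ⊕ J_1(6) ⊕ J_1(6)

The characteristic polynomial is
  det(x·I − A) = x^4 - 24*x^3 + 216*x^2 - 864*x + 1296 = (x - 6)^4

Eigenvalues and multiplicities (the geometric multiplicity of λ is n − rank(A − λI), which equals the number of Jordan blocks for λ):
  λ = 6: algebraic multiplicity = 4, geometric multiplicity = 3

Determining the block sizes for each eigenvalue:
  λ = 6: 3 blocks summing to 4 forces exactly one block of size 2 and the rest size 1 → block sizes [2, 1, 1]

Assembling the blocks gives a Jordan form
J =
  [6, 1, 0, 0]
  [0, 6, 0, 0]
  [0, 0, 6, 0]
  [0, 0, 0, 6]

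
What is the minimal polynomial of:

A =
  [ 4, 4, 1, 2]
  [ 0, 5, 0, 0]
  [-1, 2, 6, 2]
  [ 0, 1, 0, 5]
x^2 - 10*x + 25

The characteristic polynomial is χ_A(x) = (x - 5)^4, so the eigenvalues are known. The minimal polynomial is
  m_A(x) = Π_λ (x − λ)^{k_λ}
where k_λ is the size of the *largest* Jordan block for λ (equivalently, the smallest k with (A − λI)^k v = 0 for every generalised eigenvector v of λ).

  λ = 5: largest Jordan block has size 2, contributing (x − 5)^2

So m_A(x) = (x - 5)^2 = x^2 - 10*x + 25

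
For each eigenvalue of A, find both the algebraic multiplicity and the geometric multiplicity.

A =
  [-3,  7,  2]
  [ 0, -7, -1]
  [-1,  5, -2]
λ = -4: alg = 3, geom = 1

Step 1 — factor the characteristic polynomial to read off the algebraic multiplicities:
  χ_A(x) = (x + 4)^3

Step 2 — compute geometric multiplicities via the rank-nullity identity g(λ) = n − rank(A − λI):
  rank(A − (-4)·I) = 2, so dim ker(A − (-4)·I) = n − 2 = 1

Summary:
  λ = -4: algebraic multiplicity = 3, geometric multiplicity = 1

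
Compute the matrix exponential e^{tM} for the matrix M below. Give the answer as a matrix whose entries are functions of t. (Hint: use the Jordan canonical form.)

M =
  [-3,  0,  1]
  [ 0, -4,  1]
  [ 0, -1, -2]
e^{tM} =
  [exp(-3*t), -t^2*exp(-3*t)/2, t^2*exp(-3*t)/2 + t*exp(-3*t)]
  [0, -t*exp(-3*t) + exp(-3*t), t*exp(-3*t)]
  [0, -t*exp(-3*t), t*exp(-3*t) + exp(-3*t)]

Strategy: write M = P · J · P⁻¹ where J is a Jordan canonical form, so e^{tM} = P · e^{tJ} · P⁻¹, and e^{tJ} can be computed block-by-block.

M has Jordan form
J =
  [-3,  1,  0]
  [ 0, -3,  1]
  [ 0,  0, -3]
(up to reordering of blocks).

Per-block formulas:
  For a 3×3 Jordan block J_3(-3): exp(t · J_3(-3)) = e^(-3t)·(I + t·N + (t^2/2)·N^2), where N is the 3×3 nilpotent shift.

After assembling e^{tJ} and conjugating by P, we get:

e^{tM} =
  [exp(-3*t), -t^2*exp(-3*t)/2, t^2*exp(-3*t)/2 + t*exp(-3*t)]
  [0, -t*exp(-3*t) + exp(-3*t), t*exp(-3*t)]
  [0, -t*exp(-3*t), t*exp(-3*t) + exp(-3*t)]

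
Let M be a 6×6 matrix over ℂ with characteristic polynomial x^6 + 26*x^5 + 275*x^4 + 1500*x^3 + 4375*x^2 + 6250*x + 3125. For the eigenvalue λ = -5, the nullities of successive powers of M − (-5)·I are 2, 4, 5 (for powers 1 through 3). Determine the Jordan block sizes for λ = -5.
Block sizes for λ = -5: [3, 2]

From the dimensions of kernels of powers, the number of Jordan blocks of size at least j is d_j − d_{j−1} where d_j = dim ker(N^j) (with d_0 = 0). Computing the differences gives [2, 2, 1].
The number of blocks of size exactly k is (#blocks of size ≥ k) − (#blocks of size ≥ k + 1), so the partition is: 1 block(s) of size 2, 1 block(s) of size 3.
In nonincreasing order the block sizes are [3, 2].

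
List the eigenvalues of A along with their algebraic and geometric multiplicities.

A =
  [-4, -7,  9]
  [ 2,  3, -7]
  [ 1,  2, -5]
λ = -2: alg = 3, geom = 1

Step 1 — factor the characteristic polynomial to read off the algebraic multiplicities:
  χ_A(x) = (x + 2)^3

Step 2 — compute geometric multiplicities via the rank-nullity identity g(λ) = n − rank(A − λI):
  rank(A − (-2)·I) = 2, so dim ker(A − (-2)·I) = n − 2 = 1

Summary:
  λ = -2: algebraic multiplicity = 3, geometric multiplicity = 1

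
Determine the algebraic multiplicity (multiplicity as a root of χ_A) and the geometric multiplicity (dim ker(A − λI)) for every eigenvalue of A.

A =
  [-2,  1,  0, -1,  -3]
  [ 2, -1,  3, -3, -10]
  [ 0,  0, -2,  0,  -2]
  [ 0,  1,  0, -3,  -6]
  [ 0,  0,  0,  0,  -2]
λ = -2: alg = 5, geom = 2

Step 1 — factor the characteristic polynomial to read off the algebraic multiplicities:
  χ_A(x) = (x + 2)^5

Step 2 — compute geometric multiplicities via the rank-nullity identity g(λ) = n − rank(A − λI):
  rank(A − (-2)·I) = 3, so dim ker(A − (-2)·I) = n − 3 = 2

Summary:
  λ = -2: algebraic multiplicity = 5, geometric multiplicity = 2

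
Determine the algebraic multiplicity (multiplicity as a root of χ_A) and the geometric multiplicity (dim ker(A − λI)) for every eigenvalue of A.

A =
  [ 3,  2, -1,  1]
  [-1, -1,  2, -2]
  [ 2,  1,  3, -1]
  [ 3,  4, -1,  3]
λ = 2: alg = 4, geom = 2

Step 1 — factor the characteristic polynomial to read off the algebraic multiplicities:
  χ_A(x) = (x - 2)^4

Step 2 — compute geometric multiplicities via the rank-nullity identity g(λ) = n − rank(A − λI):
  rank(A − (2)·I) = 2, so dim ker(A − (2)·I) = n − 2 = 2

Summary:
  λ = 2: algebraic multiplicity = 4, geometric multiplicity = 2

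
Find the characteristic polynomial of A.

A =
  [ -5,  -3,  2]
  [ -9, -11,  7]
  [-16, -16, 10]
x^3 + 6*x^2 + 12*x + 8

Expanding det(x·I − A) (e.g. by cofactor expansion or by noting that A is similar to its Jordan form J, which has the same characteristic polynomial as A) gives
  χ_A(x) = x^3 + 6*x^2 + 12*x + 8
which factors as (x + 2)^3. The eigenvalues (with algebraic multiplicities) are λ = -2 with multiplicity 3.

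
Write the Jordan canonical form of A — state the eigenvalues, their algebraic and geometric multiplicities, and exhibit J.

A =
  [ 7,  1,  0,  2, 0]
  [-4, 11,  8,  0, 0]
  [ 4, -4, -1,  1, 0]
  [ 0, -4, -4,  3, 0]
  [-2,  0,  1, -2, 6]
J_2(5) ⊕ J_2(5) ⊕ J_1(6)

The characteristic polynomial is
  det(x·I − A) = x^5 - 26*x^4 + 270*x^3 - 1400*x^2 + 3625*x - 3750 = (x - 6)*(x - 5)^4

Eigenvalues and multiplicities (the geometric multiplicity of λ is n − rank(A − λI), which equals the number of Jordan blocks for λ):
  λ = 5: algebraic multiplicity = 4, geometric multiplicity = 2
  λ = 6: algebraic multiplicity = 1, geometric multiplicity = 1

Determining the block sizes for each eigenvalue:
  λ = 5: with am = 4 and gm = 2, the partition is not yet determined (e.g. several partitions of 4 into 2 parts exist). Let N = A − (5)·I. Computing rank(N^1) = 3, rank(N^2) = 1; the number of blocks of size ≥ j is rank(N^{j−1}) − rank(N^j), giving [2, 2]. So we have 2 block(s) of size 2 → block sizes [2, 2]
  λ = 6: one block (gm = 1), so the single block has size am = 1 → block sizes [1]

Assembling the blocks gives a Jordan form
J =
  [5, 1, 0, 0, 0]
  [0, 5, 0, 0, 0]
  [0, 0, 5, 1, 0]
  [0, 0, 0, 5, 0]
  [0, 0, 0, 0, 6]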